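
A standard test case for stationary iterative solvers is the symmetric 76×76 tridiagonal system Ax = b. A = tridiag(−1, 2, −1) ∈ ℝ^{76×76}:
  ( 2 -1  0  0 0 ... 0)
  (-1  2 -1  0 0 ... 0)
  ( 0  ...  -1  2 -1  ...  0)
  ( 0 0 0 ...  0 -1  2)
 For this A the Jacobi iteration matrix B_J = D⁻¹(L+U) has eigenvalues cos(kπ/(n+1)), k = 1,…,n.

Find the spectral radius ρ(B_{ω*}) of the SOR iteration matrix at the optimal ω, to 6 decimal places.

spectrum of D⁻¹(L+U) = {cos(kπ/77) : 1≤k≤76}; ρ_J = cos(π/77) = 0.999168.
√(1−ρ_J²) simplifies to sin(π/77) = 0.0407886.
ω* = 2 / (1 + 0.0407886) = 2 / 1.0407886 ≈ 1.921620.
ρ(B_{ω*}) = ω*−1 = 0.921620

ρ_SOR = 0.921620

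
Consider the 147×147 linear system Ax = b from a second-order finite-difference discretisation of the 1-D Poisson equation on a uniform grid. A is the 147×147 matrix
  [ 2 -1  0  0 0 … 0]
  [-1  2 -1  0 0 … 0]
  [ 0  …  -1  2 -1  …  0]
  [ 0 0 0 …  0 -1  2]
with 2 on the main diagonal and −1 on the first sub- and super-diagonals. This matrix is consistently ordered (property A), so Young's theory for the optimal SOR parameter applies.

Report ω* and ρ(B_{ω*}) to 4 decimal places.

ω* = 1.9584, ρ_SOR = 0.9584

½·tridiag(1,0,1) at n=147: λ_k = cos(kπ/148); max |λ| at k=1 ⇒ ρ_J = cos(π/148) ≈ 0.9998.
√(1 − cos²(π/148)) = sin(π/148) ≈ 0.02123.
[ω*] 2 ÷ (1 + 0.02123) = 2 ÷ 1.02123 = 1.9584.
and ρ(B_{ω*}) = 1.9584 − 1 = 0.9584.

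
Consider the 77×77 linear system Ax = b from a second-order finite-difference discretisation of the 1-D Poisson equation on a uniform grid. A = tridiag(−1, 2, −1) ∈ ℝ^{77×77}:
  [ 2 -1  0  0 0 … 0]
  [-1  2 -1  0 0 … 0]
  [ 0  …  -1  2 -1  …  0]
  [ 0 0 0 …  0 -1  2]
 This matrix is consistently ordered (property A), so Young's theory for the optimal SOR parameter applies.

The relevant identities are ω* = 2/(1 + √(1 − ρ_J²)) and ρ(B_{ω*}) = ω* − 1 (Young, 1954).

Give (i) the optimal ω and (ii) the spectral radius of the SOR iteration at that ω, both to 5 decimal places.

ω* = 1.92259, ρ_SOR = 0.92259

B_J for the 77×77 system has eigenvalues cos(kπ/78); ρ_J = cos(π/78) = 0.99919.
root = sin(π/78) = 0.040266  (since 1−cos² = sin²).
So ω* = 2/1.040266 = 1.92259 (Young).
ρ_SOR = ω* − 1 = 1.92259 − 1 = 0.92259.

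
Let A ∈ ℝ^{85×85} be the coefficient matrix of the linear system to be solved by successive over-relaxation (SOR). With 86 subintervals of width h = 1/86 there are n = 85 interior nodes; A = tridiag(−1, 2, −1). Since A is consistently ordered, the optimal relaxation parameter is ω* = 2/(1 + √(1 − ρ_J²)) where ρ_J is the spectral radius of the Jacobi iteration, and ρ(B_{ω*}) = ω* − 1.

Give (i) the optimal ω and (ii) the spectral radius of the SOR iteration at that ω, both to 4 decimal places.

ω* = 1.9295, ρ_SOR = 0.9295

½·tridiag(1,0,1) at n=85: λ_k = cos(kπ/86); max |λ| at k=1 ⇒ ρ_J = cos(π/86) ≈ 0.9993.
root = sin(π/86) = 0.03652  (since 1−cos² = sin²).
Young: ω* = 2/(1+√(1−ρ_J²)) = 2/(1+0.03652) = 2/1.03652 = 1.9295.
ρ_SOR = ω* − 1 = 1.9295 − 1 = 0.9295.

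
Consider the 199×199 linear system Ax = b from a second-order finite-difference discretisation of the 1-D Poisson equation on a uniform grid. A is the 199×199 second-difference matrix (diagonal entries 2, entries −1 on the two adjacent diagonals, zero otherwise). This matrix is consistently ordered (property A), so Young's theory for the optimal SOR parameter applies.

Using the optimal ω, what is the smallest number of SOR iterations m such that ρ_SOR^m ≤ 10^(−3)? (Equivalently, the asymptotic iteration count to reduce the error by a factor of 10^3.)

m = 220

½·tridiag(1,0,1) at n=199: λ_k = cos(kπ/200); max |λ| at k=1 ⇒ ρ_J = cos(π/200) ≈ 0.9998766.
√(1−ρ_J²) simplifies to sin(π/200) = 0.0157073.
ω* = 2/(1+0.0157073) = 1.9690712
[ρ_SOR] ω* − 1 = 0.9690712.
3·ln10 = 6.90776; −ln(0.9690712) = 0.0314172; m = ⌈6.90776/0.0314172⌉ = ⌈219.872⌉ = 220.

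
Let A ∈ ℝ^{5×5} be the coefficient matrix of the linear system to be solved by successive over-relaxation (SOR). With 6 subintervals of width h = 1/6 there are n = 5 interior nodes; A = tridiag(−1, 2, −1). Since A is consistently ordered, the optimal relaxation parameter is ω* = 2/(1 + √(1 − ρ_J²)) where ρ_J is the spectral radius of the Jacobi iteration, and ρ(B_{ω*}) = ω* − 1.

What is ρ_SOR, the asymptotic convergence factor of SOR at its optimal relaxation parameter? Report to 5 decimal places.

ρ_SOR = 0.33333

½·tridiag(1,0,1) at n=5: λ_k = cos(kπ/6); max |λ| at k=1 ⇒ ρ_J = cos(π/6) ≈ 0.86603.
√(1−ρ_J²) simplifies to sin(π/6) = 0.500000.
Young: ω* = 2/(1+√(1−ρ_J²)) = 2/(1+0.500000) = 2/1.500000 = 1.33333.
At ω = 1.33333 every |λ(B_ω)| = ω−1, so ρ_SOR = 0.33333.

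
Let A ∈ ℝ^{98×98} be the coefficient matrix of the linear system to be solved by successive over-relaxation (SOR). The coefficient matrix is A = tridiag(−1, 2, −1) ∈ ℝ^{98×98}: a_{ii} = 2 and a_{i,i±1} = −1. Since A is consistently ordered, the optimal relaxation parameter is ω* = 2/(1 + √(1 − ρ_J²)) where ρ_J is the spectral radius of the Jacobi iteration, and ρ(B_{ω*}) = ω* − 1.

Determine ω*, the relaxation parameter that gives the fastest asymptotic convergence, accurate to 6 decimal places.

ω* = 1.938496

spectrum of D⁻¹(L+U) = {cos(kπ/99) : 1≤k≤98}; ρ_J = cos(π/99) = 0.999497.
root = sin(π/99) = 0.0317279  (since 1−cos² = sin²).
ω* = 2 / (1 + 0.0317279) = 2 / 1.0317279 ≈ 1.938496.
ρ_SOR = ω* − 1 = 1.938496 − 1 = 0.938496.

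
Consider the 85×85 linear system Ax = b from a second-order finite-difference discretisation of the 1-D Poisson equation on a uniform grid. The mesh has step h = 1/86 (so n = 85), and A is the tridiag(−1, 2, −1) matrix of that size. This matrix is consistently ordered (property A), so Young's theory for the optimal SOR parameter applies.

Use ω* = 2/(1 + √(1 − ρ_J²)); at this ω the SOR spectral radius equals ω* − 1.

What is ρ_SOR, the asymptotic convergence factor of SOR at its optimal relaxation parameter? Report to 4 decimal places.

With n=85, ρ(Jacobi) = cos(π/86) = 0.9993.
√(1−ρ_J²) = |sin(π/86)| = 0.03652
ω* = 2 / (1 + 0.03652) = 2 / 1.03652 ≈ 1.9295.
Hence ρ(B_{ω*}) = 1.9295 − 1 = 0.9295.

ρ_SOR = 0.9295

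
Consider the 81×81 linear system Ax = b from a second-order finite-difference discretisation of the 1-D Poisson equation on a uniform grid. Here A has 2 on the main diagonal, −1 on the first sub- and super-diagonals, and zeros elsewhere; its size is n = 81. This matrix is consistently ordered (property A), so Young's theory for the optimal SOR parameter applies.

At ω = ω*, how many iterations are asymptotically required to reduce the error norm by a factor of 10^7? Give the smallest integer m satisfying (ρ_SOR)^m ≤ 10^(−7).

m = 211

½·tridiag(1,0,1) at n=81: λ_k = cos(kπ/82); max |λ| at k=1 ⇒ ρ_J = cos(π/82) ≈ 0.9992662.
√(1−ρ_J²) simplifies to sin(π/82) = 0.0383027.
[ω*] 2 ÷ (1 + 0.0383027) = 2 ÷ 1.0383027 = 1.9262206.
ρ_SOR = ω* − 1 = 1.9262206 − 1 = 0.9262206.
m ≥ 7·ln10 / (−ln 0.9262206) = 210.302; smallest integer m = 211.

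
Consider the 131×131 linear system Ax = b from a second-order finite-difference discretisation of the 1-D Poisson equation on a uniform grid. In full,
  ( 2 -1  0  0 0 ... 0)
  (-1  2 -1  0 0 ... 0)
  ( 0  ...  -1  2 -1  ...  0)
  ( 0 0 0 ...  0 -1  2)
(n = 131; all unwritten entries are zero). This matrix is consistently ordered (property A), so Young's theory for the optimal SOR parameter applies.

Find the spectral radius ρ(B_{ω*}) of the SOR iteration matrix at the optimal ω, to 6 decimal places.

ρ_J = max_k |cos(kπ/132)| = cos(π/132) = 0.999717
√(1−ρ_J²) simplifies to sin(π/132) = 0.0237977.
ω* = 2 / (1 + 0.0237977) = 2 / 1.0237977 ≈ 1.953511.
ρ(B_{ω*}) = ω*−1 = 0.953511

ρ_SOR = 0.953511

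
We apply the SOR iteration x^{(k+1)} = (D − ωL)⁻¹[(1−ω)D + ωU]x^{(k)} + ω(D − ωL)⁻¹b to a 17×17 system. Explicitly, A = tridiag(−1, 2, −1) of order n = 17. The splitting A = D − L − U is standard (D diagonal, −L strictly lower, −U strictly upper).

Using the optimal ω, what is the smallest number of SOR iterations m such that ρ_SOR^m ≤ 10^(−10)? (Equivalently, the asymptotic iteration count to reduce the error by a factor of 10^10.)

m = 66

½·tridiag(1,0,1) at n=17: λ_k = cos(kπ/18); max |λ| at k=1 ⇒ ρ_J = cos(π/18) ≈ 0.9848078.
1 − cos²(π/18) = sin²(π/18) ⇒ √(1−ρ_J²) = sin(π/18) = 0.1736482.
ω* = 2 / (1 + 0.1736482) = 2 / 1.1736482 ≈ 1.7040882.
Hence ρ(B_{ω*}) = 1.7040882 − 1 = 0.7040882.
10·ln10 = 23.0259; −ln(0.7040882) = 0.350852; m = ⌈23.0259/0.350852⌉ = ⌈65.629⌉ = 66.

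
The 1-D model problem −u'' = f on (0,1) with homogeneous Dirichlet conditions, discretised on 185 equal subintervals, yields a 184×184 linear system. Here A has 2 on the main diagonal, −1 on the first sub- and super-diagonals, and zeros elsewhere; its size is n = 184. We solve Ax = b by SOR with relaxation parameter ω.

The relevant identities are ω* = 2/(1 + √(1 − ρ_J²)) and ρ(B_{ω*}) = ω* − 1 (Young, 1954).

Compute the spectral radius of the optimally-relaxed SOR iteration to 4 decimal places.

ρ_J = max_k |cos(kπ/185)| = cos(π/185) = 0.9999
1 − cos²(π/185) = sin²(π/185) ⇒ √(1−ρ_J²) = sin(π/185) = 0.01698.
ω* = 2/(1 + 0.01698) = 2/1.01698 = 1.9666.
At ω = 1.9666 every |λ(B_ω)| = ω−1, so ρ_SOR = 0.9666.

ρ_SOR = 0.9666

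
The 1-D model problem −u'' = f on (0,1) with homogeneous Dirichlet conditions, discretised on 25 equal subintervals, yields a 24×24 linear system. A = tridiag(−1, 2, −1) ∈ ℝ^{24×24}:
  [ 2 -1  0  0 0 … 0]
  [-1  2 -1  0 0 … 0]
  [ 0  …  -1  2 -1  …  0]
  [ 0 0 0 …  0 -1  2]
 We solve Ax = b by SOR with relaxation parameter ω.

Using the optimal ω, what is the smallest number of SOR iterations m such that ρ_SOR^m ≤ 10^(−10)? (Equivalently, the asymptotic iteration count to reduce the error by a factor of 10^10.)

m = 92

With n=24, ρ(Jacobi) = cos(π/25) = 0.9921147.
√(1−ρ_J²) simplifies to sin(π/25) = 0.1253332.
ω* = 2/(1 + 0.1253332) = 2/1.1253332 = 1.7772514.
and ρ(B_{ω*}) = 1.7772514 − 1 = 0.7772514.
Need (0.7772514)^m ≤ 10^(−10): m ≥ 10·ln10/|ln 0.7772514| = 23.0259/0.251991 = 91.376 ⇒ m = 92.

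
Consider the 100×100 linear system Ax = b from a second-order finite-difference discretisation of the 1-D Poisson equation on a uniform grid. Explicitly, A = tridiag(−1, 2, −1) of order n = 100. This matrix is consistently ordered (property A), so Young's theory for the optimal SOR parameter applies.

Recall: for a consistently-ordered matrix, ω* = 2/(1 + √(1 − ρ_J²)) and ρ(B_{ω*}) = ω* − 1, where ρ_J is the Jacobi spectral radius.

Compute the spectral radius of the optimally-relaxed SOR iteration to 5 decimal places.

½·tridiag(1,0,1) at n=100: λ_k = cos(kπ/101); max |λ| at k=1 ⇒ ρ_J = cos(π/101) ≈ 0.99952.
√(1−ρ_J²) = |sin(π/101)| = 0.031100
Then 2/(1+√(1−ρ_J²)) = 2/(1+0.031100); ω* = 2/1.031100 = 1.93968.
and ρ(B_{ω*}) = 1.93968 − 1 = 0.93968.

ρ_SOR = 0.93968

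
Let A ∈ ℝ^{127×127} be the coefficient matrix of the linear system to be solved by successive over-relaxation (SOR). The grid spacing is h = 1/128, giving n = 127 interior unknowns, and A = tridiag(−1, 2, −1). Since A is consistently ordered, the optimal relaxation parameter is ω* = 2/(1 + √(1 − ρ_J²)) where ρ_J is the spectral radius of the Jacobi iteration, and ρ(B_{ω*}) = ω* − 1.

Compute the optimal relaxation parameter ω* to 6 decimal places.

B_J for the 127×127 system has eigenvalues cos(kπ/128); ρ_J = cos(π/128) = 0.999699.
root = sin(π/128) = 0.0245412  (since 1−cos² = sin²).
Young: ω* = 2/(1+√(1−ρ_J²)) = 2/(1+0.0245412) = 2/1.0245412 = 1.952093.
ρ_SOR = ω* − 1 ≈ 0.952093.

ω* = 1.952093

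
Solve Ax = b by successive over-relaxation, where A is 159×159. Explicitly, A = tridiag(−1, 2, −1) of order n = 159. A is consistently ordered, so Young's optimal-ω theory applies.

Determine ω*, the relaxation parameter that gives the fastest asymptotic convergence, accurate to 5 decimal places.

B_J for the 159×159 system has eigenvalues cos(kπ/160); ρ_J = cos(π/160) = 0.99981.
√(1−ρ_J²) simplifies to sin(π/160) = 0.019634.
ω* = 2/(1+0.019634) = 1.96149
Hence ρ(B_{ω*}) = 1.96149 − 1 = 0.96149.

ω* = 1.96149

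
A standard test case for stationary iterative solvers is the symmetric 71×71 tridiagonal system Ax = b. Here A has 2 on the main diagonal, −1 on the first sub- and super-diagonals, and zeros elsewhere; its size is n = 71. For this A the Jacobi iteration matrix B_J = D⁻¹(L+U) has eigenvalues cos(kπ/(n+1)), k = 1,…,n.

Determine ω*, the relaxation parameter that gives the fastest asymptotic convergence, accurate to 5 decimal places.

ω* = 1.91641

spectrum of D⁻¹(L+U) = {cos(kπ/72) : 1≤k≤71}; ρ_J = cos(π/72) = 0.99905.
1 − cos²(π/72) = sin²(π/72) ⇒ √(1−ρ_J²) = sin(π/72) = 0.043619.
ω* = 2/(1+0.043619) = 1.91641
and ρ(B_{ω*}) = 1.91641 − 1 = 0.91641.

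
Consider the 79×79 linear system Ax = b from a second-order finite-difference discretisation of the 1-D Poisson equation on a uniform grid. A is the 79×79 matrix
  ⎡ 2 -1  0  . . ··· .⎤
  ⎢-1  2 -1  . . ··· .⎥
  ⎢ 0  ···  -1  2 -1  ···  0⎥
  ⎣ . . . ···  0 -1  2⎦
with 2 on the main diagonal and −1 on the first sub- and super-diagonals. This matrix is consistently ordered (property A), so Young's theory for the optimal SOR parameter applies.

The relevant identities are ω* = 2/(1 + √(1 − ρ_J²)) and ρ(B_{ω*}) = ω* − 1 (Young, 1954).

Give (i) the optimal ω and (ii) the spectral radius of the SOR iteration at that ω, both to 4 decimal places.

ω* = 1.9244, ρ_SOR = 0.9244

n=79: λ(B_J) = 1 − λ(A)/2 = cos(kπ/80); k=1 gives ρ_J = 0.9992.
1 − cos²(π/80) = sin²(π/80) ⇒ √(1−ρ_J²) = sin(π/80) = 0.03926.
ω* = 2/(1 + 0.03926) = 2/1.03926 = 1.9244.
ρ_SOR = ω* − 1 ≈ 0.9244.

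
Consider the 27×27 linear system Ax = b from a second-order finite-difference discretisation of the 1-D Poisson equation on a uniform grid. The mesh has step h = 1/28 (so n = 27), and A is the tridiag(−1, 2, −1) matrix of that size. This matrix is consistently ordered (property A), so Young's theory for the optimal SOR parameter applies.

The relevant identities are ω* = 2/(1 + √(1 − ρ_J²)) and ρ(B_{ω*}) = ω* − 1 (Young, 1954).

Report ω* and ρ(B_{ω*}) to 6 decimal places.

[ρ_J] n=27: ρ(B_J) = cos(π/(n+1)) = cos(π/28) = 0.993712.
√(1−ρ_J²) = |sin(π/28)| = 0.1119645
So ω* = 2/1.1119645 = 1.798619 (Young).
Hence ρ(B_{ω*}) = 1.798619 − 1 = 0.798619.

ω* = 1.798619, ρ_SOR = 0.798619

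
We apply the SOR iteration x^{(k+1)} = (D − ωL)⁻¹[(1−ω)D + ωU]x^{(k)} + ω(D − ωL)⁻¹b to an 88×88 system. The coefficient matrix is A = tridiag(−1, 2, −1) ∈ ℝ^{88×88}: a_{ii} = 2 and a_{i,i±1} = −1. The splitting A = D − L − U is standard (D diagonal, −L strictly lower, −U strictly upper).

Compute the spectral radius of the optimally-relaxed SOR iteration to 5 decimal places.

ρ_SOR = 0.93182

spectrum of D⁻¹(L+U) = {cos(kπ/89) : 1≤k≤88}; ρ_J = cos(π/89) = 0.99938.
root = sin(π/89) = 0.035291  (since 1−cos² = sin²).
ω* = 2/(1+0.035291) = 1.93182
ρ_SOR = ω* − 1 ≈ 0.93182.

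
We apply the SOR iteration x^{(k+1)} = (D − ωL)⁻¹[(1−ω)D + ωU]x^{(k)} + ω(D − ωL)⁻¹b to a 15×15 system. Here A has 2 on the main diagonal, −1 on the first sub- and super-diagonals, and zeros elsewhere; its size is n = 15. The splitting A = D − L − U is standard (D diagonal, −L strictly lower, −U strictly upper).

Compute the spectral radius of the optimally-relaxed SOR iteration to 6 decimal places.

B_J for the 15×15 system has eigenvalues cos(kπ/16); ρ_J = cos(π/16) = 0.980785.
root = sin(π/16) = 0.1950903  (since 1−cos² = sin²).
[ω*] 2 ÷ (1 + 0.1950903) = 2 ÷ 1.1950903 = 1.673514.
ρ_SOR = ω* − 1 ≈ 0.673514.

ρ_SOR = 0.673514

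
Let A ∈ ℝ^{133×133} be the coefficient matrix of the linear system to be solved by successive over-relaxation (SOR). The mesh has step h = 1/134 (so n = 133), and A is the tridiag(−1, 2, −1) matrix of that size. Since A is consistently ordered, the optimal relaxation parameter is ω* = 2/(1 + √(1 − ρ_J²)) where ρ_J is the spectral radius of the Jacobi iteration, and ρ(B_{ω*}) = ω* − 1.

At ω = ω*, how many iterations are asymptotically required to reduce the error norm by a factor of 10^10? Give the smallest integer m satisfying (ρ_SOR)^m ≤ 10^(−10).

m = 492

With n=133, ρ(Jacobi) = cos(π/134) = 0.9997252.
1 − cos²(π/134) = sin²(π/134) ⇒ √(1−ρ_J²) = sin(π/134) = 0.0234426.
ω* = 2/(1+0.0234426) = 1.9541887
ρ_SOR = ω* − 1 = 1.9541887 − 1 = 0.9541887.
(0.9541887)^m ≤ 10^{−10}  ⇒  m·ln(0.9541887) ≤ −10·ln10  ⇒  m ≥ 491.022  ⇒  m = 492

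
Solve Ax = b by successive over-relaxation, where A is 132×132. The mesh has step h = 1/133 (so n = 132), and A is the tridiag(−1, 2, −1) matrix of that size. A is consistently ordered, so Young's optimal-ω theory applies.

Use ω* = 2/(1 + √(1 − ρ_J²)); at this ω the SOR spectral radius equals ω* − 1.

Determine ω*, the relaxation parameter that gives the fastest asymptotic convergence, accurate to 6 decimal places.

[ρ_J] n=132: ρ(B_J) = cos(π/(n+1)) = cos(π/133) = 0.999721.
1 − cos²(π/133) = sin²(π/133) ⇒ √(1−ρ_J²) = sin(π/133) = 0.0236188.
ω* = 2/(1+0.0236188) = 1.953852
ρ_SOR = ω* − 1 ≈ 0.953852.

ω* = 1.953852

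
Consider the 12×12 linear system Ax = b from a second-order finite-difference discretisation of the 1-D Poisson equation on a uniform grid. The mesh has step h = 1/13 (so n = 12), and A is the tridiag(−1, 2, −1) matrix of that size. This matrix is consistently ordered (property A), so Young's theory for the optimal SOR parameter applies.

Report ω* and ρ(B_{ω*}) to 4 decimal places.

n=12: λ(B_J) = 1 − λ(A)/2 = cos(kπ/13); k=1 gives ρ_J = 0.9709.
root = sin(π/13) = 0.23932  (since 1−cos² = sin²).
ω* = 2 / (1 + 0.23932) = 2 / 1.23932 ≈ 1.6138.
ρ_SOR = ω* − 1 = 1.6138 − 1 = 0.6138.

ω* = 1.6138, ρ_SOR = 0.6138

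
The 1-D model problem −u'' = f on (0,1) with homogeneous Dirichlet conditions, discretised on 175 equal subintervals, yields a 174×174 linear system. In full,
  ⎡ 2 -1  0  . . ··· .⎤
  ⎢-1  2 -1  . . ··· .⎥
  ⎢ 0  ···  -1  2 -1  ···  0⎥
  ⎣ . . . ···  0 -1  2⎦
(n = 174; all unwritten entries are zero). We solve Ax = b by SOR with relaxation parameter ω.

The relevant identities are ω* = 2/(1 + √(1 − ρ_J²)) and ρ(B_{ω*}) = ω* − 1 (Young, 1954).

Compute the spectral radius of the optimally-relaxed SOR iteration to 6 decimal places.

ρ_SOR = 0.964731

With n=174, ρ(Jacobi) = cos(π/175) = 0.999839.
√(1−ρ_J²) simplifies to sin(π/175) = 0.0179510.
Young: ω* = 2/(1+√(1−ρ_J²)) = 2/(1+0.0179510) = 2/1.0179510 = 1.964731.
ρ(B_{ω*}) = ω*−1 = 0.964731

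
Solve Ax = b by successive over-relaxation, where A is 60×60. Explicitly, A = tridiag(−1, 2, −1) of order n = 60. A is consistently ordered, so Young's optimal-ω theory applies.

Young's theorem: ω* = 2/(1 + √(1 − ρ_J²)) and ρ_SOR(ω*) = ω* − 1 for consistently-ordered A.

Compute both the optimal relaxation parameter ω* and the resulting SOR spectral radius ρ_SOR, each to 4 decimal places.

spectrum of D⁻¹(L+U) = {cos(kπ/61) : 1≤k≤60}; ρ_J = cos(π/61) = 0.9987.
√(1 − cos²(π/61)) = sin(π/61) ≈ 0.05148.
Young: ω* = 2/(1+√(1−ρ_J²)) = 2/(1+0.05148) = 2/1.05148 = 1.9021.
ρ(B_{ω*}) = ω*−1 = 0.9021

ω* = 1.9021, ρ_SOR = 0.9021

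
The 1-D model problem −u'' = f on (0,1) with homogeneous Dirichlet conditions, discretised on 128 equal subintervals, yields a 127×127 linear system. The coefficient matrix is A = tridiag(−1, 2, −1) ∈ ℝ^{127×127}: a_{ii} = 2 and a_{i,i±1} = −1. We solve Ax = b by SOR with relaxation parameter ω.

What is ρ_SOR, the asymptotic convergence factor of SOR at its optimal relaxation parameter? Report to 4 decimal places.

spectrum of D⁻¹(L+U) = {cos(kπ/128) : 1≤k≤127}; ρ_J = cos(π/128) = 0.9997.
√(1 − cos²(π/128)) = sin(π/128) ≈ 0.02454.
ω* = 2/(1+0.02454) = 1.9521
Hence ρ(B_{ω*}) = 1.9521 − 1 = 0.9521.

ρ_SOR = 0.9521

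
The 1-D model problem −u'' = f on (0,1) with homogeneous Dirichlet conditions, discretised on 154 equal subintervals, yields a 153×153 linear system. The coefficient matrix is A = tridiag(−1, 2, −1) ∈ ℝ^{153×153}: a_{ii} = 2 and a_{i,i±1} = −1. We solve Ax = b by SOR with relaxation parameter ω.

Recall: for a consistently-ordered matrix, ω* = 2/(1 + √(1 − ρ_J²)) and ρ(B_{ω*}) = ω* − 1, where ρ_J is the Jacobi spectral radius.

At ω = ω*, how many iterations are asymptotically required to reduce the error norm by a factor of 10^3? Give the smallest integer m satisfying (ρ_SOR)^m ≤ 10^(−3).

m = 170

ρ_J = max_k |cos(kπ/154)| = cos(π/154) = 0.9997919
1 − cos²(π/154) = sin²(π/154) ⇒ √(1−ρ_J²) = sin(π/154) = 0.0203985.
ω* = 2 / (1 + 0.0203985) = 2 / 1.0203985 ≈ 1.9600186.
ρ(B_{ω*}) = ω*−1 = 0.9600186
m ≥ 3·ln10 / (−ln 0.9600186) = 169.297; smallest integer m = 170.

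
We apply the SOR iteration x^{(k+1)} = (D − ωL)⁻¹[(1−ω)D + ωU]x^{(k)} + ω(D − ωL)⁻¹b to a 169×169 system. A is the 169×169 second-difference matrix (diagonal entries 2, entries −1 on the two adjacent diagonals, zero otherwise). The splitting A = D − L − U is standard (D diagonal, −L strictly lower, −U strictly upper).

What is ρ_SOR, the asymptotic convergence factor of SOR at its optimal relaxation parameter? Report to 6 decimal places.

ρ_SOR = 0.963713

n=169: λ(B_J) = 1 − λ(A)/2 = cos(kπ/170); k=1 gives ρ_J = 0.999829.
1 − cos²(π/170) = sin²(π/170) ⇒ √(1−ρ_J²) = sin(π/170) = 0.0184789.
ω* = 2 / (1 + 0.0184789) = 2 / 1.0184789 ≈ 1.963713.
ρ(B_{ω*}) = ω*−1 = 0.963713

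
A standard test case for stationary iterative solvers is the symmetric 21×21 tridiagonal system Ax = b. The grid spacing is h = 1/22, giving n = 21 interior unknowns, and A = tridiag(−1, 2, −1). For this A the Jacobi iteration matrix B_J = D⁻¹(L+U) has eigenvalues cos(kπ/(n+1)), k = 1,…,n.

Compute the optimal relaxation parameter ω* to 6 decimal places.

ω* = 1.750831

With n=21, ρ(Jacobi) = cos(π/22) = 0.989821.
1 − cos²(π/22) = sin²(π/22) ⇒ √(1−ρ_J²) = sin(π/22) = 0.1423148.
So ω* = 2/1.1423148 = 1.750831 (Young).
and ρ(B_{ω*}) = 1.750831 − 1 = 0.750831.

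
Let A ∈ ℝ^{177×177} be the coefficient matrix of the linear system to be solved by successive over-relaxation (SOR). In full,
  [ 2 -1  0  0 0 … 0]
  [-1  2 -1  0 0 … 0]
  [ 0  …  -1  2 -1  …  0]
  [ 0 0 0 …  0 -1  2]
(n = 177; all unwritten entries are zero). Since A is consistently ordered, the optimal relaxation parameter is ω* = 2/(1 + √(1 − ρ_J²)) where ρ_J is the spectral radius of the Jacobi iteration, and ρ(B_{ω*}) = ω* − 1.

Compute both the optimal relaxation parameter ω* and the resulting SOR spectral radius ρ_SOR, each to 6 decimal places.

B_J for the 177×177 system has eigenvalues cos(kπ/178); ρ_J = cos(π/178) = 0.999844.
root = sin(π/178) = 0.0176485  (since 1−cos² = sin²).
[ω*] 2 ÷ (1 + 0.0176485) = 2 ÷ 1.0176485 = 1.965315.
ρ_SOR = ω* − 1 = 1.965315 − 1 = 0.965315.

ω* = 1.965315, ρ_SOR = 0.965315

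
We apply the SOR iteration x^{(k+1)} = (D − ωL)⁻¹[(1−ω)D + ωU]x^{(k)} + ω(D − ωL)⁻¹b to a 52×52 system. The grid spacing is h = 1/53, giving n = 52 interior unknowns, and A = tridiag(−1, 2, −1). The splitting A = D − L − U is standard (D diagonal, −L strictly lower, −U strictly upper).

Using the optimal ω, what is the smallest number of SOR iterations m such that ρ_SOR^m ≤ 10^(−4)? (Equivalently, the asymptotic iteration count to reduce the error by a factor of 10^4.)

m = 78

ρ_J = max_k |cos(kπ/53)| = cos(π/53) = 0.9982437
√(1−ρ_J²) simplifies to sin(π/53) = 0.0592406.
So ω* = 2/1.0592406 = 1.8881451 (Young).
[ρ_SOR] ω* − 1 = 0.8881451.
(0.8881451)^m ≤ 10^{−4}  ⇒  m·ln(0.8881451) ≤ −4·ln10  ⇒  m ≥ 77.646  ⇒  m = 78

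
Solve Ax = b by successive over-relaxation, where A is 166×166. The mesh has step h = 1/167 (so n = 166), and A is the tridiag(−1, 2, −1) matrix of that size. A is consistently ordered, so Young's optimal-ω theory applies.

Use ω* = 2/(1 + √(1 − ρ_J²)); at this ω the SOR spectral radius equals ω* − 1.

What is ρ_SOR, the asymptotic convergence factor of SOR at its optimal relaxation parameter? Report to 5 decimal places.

ρ_SOR = 0.96307

With n=166, ρ(Jacobi) = cos(π/167) = 0.99982.
√(1−ρ_J²) simplifies to sin(π/167) = 0.018811.
[ω*] 2 ÷ (1 + 0.018811) = 2 ÷ 1.018811 = 1.96307.
and ρ(B_{ω*}) = 1.96307 − 1 = 0.96307.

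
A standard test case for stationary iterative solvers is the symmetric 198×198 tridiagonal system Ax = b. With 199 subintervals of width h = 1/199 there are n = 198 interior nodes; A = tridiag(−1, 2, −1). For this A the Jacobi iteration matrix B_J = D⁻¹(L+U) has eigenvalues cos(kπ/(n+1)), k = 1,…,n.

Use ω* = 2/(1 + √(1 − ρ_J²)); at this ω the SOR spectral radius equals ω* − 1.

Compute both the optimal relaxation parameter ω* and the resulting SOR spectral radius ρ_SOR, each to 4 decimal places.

ω* = 1.9689, ρ_SOR = 0.9689

½·tridiag(1,0,1) at n=198: λ_k = cos(kπ/199); max |λ| at k=1 ⇒ ρ_J = cos(π/199) ≈ 0.9999.
root = sin(π/199) = 0.01579  (since 1−cos² = sin²).
Then 2/(1+√(1−ρ_J²)) = 2/(1+0.01579); ω* = 2/1.01579 = 1.9689.
ρ_SOR = ω* − 1 = 1.9689 − 1 = 0.9689.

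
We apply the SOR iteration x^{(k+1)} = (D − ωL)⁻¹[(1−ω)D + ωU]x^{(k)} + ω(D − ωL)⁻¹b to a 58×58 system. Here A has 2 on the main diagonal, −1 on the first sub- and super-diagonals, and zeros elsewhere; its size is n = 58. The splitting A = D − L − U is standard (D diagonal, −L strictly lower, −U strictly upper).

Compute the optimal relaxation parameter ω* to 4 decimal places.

B_J for the 58×58 system has eigenvalues cos(kπ/59); ρ_J = cos(π/59) = 0.9986.
√(1−ρ_J²) = |sin(π/59)| = 0.05322
ω* = 2/(1+0.05322) = 1.8989
At ω = 1.8989 every |λ(B_ω)| = ω−1, so ρ_SOR = 0.8989.

ω* = 1.8989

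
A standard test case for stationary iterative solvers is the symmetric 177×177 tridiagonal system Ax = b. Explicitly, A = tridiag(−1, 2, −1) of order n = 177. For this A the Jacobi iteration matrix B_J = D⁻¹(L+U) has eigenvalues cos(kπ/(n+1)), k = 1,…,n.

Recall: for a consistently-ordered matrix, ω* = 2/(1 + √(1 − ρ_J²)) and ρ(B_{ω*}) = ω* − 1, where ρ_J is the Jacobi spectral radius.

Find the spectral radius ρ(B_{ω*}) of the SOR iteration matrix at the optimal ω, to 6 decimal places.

ρ_SOR = 0.965315

spectrum of D⁻¹(L+U) = {cos(kπ/178) : 1≤k≤177}; ρ_J = cos(π/178) = 0.999844.
√(1−ρ_J²) = |sin(π/178)| = 0.0176485
So ω* = 2/1.0176485 = 1.965315 (Young).
ρ(B_{ω*}) = ω*−1 = 0.965315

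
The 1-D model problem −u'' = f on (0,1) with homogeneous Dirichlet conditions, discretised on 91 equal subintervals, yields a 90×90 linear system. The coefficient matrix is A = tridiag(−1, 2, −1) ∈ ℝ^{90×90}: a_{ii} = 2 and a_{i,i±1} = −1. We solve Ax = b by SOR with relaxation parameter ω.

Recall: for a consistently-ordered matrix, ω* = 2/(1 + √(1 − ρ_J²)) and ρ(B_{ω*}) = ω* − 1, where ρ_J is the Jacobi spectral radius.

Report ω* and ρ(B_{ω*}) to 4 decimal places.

With n=90, ρ(Jacobi) = cos(π/91) = 0.9994.
√(1 − cos²(π/91)) = sin(π/91) ≈ 0.03452.
Young: ω* = 2/(1+√(1−ρ_J²)) = 2/(1+0.03452) = 2/1.03452 = 1.9333.
At ω = 1.9333 every |λ(B_ω)| = ω−1, so ρ_SOR = 0.9333.

ω* = 1.9333, ρ_SOR = 0.9333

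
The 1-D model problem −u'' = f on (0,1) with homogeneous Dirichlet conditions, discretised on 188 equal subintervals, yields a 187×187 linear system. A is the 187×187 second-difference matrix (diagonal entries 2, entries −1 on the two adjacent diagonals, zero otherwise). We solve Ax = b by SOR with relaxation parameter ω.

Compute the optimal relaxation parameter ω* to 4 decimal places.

B_J for the 187×187 system has eigenvalues cos(kπ/188); ρ_J = cos(π/188) = 0.9999.
1 − cos²(π/188) = sin²(π/188) ⇒ √(1−ρ_J²) = sin(π/188) = 0.01671.
ω* = 2/(1+0.01671) = 1.9671
ρ(B_{ω*}) = ω*−1 = 0.9671

ω* = 1.9671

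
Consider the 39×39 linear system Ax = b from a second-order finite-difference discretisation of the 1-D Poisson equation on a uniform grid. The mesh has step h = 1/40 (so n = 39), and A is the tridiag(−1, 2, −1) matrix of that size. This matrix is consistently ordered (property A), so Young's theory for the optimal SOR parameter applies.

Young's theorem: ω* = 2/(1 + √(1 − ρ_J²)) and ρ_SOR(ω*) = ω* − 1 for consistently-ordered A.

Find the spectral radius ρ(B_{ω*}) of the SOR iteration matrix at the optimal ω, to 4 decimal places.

ρ_J = max_k |cos(kπ/40)| = cos(π/40) = 0.9969
√(1 − cos²(π/40)) = sin(π/40) ≈ 0.07846.
ω* = 2 / (1 + 0.07846) = 2 / 1.07846 ≈ 1.8545.
ρ_SOR = ω* − 1 ≈ 0.8545.

ρ_SOR = 0.8545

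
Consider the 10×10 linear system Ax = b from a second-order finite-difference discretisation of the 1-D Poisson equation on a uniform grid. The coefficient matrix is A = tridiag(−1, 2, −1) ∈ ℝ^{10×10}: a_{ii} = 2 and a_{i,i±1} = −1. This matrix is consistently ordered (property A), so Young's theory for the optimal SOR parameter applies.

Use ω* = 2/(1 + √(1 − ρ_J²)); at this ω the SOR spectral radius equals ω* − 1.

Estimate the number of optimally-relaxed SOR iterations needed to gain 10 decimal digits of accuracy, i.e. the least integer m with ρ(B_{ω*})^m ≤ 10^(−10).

B_J for the 10×10 system has eigenvalues cos(kπ/11); ρ_J = cos(π/11) = 0.9594930.
√(1−ρ_J²) = |sin(π/11)| = 0.2817326
ω* = 2/(1 + 0.2817326) = 2/1.2817326 = 1.5603879.
At ω = 1.5603879 every |λ(B_ω)| = ω−1, so ρ_SOR = 0.5603879.
Need (0.5603879)^m ≤ 10^(−10): m ≥ 10·ln10/|ln 0.5603879| = 23.0259/0.579126 = 39.760 ⇒ m = 40.

m = 40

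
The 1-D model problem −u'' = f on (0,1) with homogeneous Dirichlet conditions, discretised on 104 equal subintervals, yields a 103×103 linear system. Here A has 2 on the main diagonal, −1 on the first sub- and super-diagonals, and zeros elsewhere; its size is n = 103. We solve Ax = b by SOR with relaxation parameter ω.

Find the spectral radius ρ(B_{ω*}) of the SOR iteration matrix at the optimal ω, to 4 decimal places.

ρ_SOR = 0.9414

n=103: λ(B_J) = 1 − λ(A)/2 = cos(kπ/104); k=1 gives ρ_J = 0.9995.
√(1−ρ_J²) simplifies to sin(π/104) = 0.03020.
So ω* = 2/1.03020 = 1.9414 (Young).
ρ_SOR = ω* − 1 = 1.9414 − 1 = 0.9414.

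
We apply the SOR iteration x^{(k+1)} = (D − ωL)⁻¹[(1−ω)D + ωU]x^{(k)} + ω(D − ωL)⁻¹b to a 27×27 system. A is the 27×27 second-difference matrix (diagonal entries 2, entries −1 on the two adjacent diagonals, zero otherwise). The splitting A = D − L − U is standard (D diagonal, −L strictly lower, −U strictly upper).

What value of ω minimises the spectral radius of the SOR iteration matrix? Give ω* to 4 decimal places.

[ρ_J] n=27: ρ(B_J) = cos(π/(n+1)) = cos(π/28) = 0.9937.
√(1−ρ_J²) = |sin(π/28)| = 0.11196
Then 2/(1+√(1−ρ_J²)) = 2/(1+0.11196); ω* = 2/1.11196 = 1.7986.
[ρ_SOR] ω* − 1 = 0.7986.

ω* = 1.7986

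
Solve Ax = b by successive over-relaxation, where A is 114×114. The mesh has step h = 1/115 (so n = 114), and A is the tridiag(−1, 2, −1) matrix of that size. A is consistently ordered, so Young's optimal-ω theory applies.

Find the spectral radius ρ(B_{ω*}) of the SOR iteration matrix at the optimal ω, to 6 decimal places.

spectrum of D⁻¹(L+U) = {cos(kπ/115) : 1≤k≤114}; ρ_J = cos(π/115) = 0.999627.
√(1−ρ_J²) simplifies to sin(π/115) = 0.0273148.
Then 2/(1+√(1−ρ_J²)) = 2/(1+0.0273148); ω* = 2/1.0273148 = 1.946823.
At ω = 1.946823 every |λ(B_ω)| = ω−1, so ρ_SOR = 0.946823.

ρ_SOR = 0.946823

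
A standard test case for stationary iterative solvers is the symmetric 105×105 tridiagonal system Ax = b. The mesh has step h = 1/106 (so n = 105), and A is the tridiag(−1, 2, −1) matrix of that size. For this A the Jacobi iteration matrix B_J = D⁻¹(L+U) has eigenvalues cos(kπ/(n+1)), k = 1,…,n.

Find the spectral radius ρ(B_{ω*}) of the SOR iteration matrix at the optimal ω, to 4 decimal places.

[ρ_J] n=105: ρ(B_J) = cos(π/(n+1)) = cos(π/106) = 0.9996.
1 − cos²(π/106) = sin²(π/106) ⇒ √(1−ρ_J²) = sin(π/106) = 0.02963.
ω* = 2 / (1 + 0.02963) = 2 / 1.02963 ≈ 1.9424.
ρ(B_{ω*}) = ω*−1 = 0.9424

ρ_SOR = 0.9424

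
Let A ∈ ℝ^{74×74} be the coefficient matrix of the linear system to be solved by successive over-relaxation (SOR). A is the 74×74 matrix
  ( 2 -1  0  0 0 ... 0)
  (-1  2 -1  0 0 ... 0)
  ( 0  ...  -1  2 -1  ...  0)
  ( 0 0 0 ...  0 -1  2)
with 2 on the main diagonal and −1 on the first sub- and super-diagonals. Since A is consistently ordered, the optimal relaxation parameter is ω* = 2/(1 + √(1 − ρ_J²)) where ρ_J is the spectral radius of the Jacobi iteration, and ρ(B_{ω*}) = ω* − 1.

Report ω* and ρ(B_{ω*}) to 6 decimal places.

B_J for the 74×74 system has eigenvalues cos(kπ/75); ρ_J = cos(π/75) = 0.999123.
√(1−ρ_J²) = |sin(π/75)| = 0.0418757
[ω*] 2 ÷ (1 + 0.0418757) = 2 ÷ 1.0418757 = 1.919615.
[ρ_SOR] ω* − 1 = 0.919615.

ω* = 1.919615, ρ_SOR = 0.919615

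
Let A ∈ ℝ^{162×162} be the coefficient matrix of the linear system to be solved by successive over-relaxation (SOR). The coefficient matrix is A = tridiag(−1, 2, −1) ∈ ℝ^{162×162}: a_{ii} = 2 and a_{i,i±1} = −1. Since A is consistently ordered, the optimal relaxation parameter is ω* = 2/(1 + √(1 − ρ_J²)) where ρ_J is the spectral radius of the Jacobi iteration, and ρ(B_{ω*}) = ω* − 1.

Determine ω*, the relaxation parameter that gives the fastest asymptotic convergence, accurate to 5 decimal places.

[ρ_J] n=162: ρ(B_J) = cos(π/(n+1)) = cos(π/163) = 0.99981.
root = sin(π/163) = 0.019272  (since 1−cos² = sin²).
So ω* = 2/1.019272 = 1.96218 (Young).
Hence ρ(B_{ω*}) = 1.96218 − 1 = 0.96218.

ω* = 1.96218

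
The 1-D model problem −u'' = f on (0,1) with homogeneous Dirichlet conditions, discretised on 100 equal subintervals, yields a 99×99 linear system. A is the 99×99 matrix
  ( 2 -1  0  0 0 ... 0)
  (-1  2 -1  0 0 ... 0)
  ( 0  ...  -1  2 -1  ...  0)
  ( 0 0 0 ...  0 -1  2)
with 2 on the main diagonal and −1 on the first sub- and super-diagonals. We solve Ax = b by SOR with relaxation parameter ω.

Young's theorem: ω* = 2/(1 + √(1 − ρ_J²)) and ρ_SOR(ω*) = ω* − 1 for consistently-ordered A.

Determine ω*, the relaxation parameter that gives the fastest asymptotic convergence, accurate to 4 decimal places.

½·tridiag(1,0,1) at n=99: λ_k = cos(kπ/100); max |λ| at k=1 ⇒ ρ_J = cos(π/100) ≈ 0.9995.
1 − cos²(π/100) = sin²(π/100) ⇒ √(1−ρ_J²) = sin(π/100) = 0.03141.
ω* = 2/(1+0.03141) = 1.9391
ρ_SOR = ω* − 1 ≈ 0.9391.

ω* = 1.9391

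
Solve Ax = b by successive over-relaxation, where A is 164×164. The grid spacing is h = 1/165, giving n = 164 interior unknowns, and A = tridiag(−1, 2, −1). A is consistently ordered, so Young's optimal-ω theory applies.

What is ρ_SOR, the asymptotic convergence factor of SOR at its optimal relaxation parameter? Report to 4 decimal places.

½·tridiag(1,0,1) at n=164: λ_k = cos(kπ/165); max |λ| at k=1 ⇒ ρ_J = cos(π/165) ≈ 0.9998.
√(1−ρ_J²) simplifies to sin(π/165) = 0.01904.
ω* = 2/(1+0.01904) = 1.9626
and ρ(B_{ω*}) = 1.9626 − 1 = 0.9626.

ρ_SOR = 0.9626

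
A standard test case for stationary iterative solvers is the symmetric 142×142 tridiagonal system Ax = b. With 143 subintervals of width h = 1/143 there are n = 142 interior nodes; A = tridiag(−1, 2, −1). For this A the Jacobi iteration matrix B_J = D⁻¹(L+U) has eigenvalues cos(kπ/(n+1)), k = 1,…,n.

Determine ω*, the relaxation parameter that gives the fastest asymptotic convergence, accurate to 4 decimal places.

ω* = 1.9570

[ρ_J] n=142: ρ(B_J) = cos(π/(n+1)) = cos(π/143) = 0.9998.
√(1−ρ_J²) = |sin(π/143)| = 0.02197
Young: ω* = 2/(1+√(1−ρ_J²)) = 2/(1+0.02197) = 2/1.02197 = 1.9570.
Hence ρ(B_{ω*}) = 1.9570 − 1 = 0.9570.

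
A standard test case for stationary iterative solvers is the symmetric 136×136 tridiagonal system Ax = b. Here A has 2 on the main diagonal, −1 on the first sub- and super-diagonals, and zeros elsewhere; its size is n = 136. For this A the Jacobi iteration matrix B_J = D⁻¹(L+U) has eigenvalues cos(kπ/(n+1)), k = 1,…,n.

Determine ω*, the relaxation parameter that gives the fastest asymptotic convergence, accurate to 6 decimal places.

ω* = 1.955169

[ρ_J] n=136: ρ(B_J) = cos(π/(n+1)) = cos(π/137) = 0.999737.
root = sin(π/137) = 0.0229293  (since 1−cos² = sin²).
Young: ω* = 2/(1+√(1−ρ_J²)) = 2/(1+0.0229293) = 2/1.0229293 = 1.955169.
At ω = 1.955169 every |λ(B_ω)| = ω−1, so ρ_SOR = 0.955169.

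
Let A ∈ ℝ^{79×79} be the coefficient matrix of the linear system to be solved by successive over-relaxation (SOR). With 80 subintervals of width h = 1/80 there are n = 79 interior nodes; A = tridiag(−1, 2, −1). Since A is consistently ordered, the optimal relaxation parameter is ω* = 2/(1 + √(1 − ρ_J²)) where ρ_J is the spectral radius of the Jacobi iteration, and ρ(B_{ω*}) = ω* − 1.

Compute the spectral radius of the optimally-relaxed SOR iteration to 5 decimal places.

ρ_SOR = 0.92445

B_J for the 79×79 system has eigenvalues cos(kπ/80); ρ_J = cos(π/80) = 0.99923.
√(1−ρ_J²) = |sin(π/80)| = 0.039260
ω* = 2 / (1 + 0.039260) = 2 / 1.039260 ≈ 1.92445.
ρ_SOR = ω* − 1 = 1.92445 − 1 = 0.92445.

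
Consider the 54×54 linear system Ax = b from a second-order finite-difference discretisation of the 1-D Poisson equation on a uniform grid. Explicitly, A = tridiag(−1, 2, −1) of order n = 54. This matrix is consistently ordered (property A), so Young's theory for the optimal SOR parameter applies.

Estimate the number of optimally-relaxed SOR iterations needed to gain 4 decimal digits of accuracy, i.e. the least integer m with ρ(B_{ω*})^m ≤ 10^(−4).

m = 81

B_J for the 54×54 system has eigenvalues cos(kπ/55); ρ_J = cos(π/55) = 0.9983691.
root = sin(π/55) = 0.0570888  (since 1−cos² = sin²).
Young: ω* = 2/(1+√(1−ρ_J²)) = 2/(1+0.0570888) = 2/1.0570888 = 1.8919886.
At ω = 1.8919886 every |λ(B_ω)| = ω−1, so ρ_SOR = 0.8919886.
For 4 digits: m = 4·ln10 / (−ln 0.8919886) = 9.21034/0.114302 = 80.579; round up → m = 81.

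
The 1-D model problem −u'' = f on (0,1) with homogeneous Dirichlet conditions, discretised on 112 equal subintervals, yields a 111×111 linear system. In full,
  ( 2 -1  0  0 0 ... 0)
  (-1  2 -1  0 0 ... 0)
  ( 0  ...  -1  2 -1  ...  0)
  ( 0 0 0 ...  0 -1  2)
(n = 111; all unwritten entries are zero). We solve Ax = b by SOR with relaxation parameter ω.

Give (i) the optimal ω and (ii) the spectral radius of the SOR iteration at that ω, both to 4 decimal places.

ω* = 1.9454, ρ_SOR = 0.9454

spectrum of D⁻¹(L+U) = {cos(kπ/112) : 1≤k≤111}; ρ_J = cos(π/112) = 0.9996.
1 − cos²(π/112) = sin²(π/112) ⇒ √(1−ρ_J²) = sin(π/112) = 0.02805.
ω* = 2/(1+0.02805) = 1.9454
Hence ρ(B_{ω*}) = 1.9454 − 1 = 0.9454.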